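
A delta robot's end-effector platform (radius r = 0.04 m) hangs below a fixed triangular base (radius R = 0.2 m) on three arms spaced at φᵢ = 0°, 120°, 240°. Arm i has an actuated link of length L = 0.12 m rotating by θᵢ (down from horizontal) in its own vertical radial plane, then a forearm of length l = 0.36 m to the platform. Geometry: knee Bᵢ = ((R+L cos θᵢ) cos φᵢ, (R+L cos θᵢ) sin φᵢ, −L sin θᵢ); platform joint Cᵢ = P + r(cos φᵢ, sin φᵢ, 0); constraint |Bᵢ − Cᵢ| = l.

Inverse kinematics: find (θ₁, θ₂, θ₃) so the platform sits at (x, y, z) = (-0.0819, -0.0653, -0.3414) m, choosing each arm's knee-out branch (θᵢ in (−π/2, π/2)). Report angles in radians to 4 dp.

rotate P by −φ1: (-0.0819, -0.0653, -0.3414)
  A=0.2419, B=-0.3414, C=(l²−L²−A²−y'²−z²)/(2L)=-0.2672
  √(A²+B²)=0.4184;  θ1 = -0.9544+2.2636 ≈ 1.3092
φ2=120.0° → target in arm frame (-0.0156, 0.1036)
  A cos θ + B sin θ = C:  0.1756·cos θ + -0.3414·sin θ = -0.1788
  θ2 = atan2(B,A) + arccos(C/0.3839) = 0.9596
rotate P by −φ3: (0.0975, -0.0383, -0.3414)
  A=0.0625, B=-0.3414, C=(l²−L²−A²−y'²−z²)/(2L)=-0.0280
  √(A²+B²)=0.3471;  θ3 = -1.3897+1.6516 ≈ 0.2619

θ₁ = 1.3092, θ₂ = 0.9596, θ₃ = 0.2619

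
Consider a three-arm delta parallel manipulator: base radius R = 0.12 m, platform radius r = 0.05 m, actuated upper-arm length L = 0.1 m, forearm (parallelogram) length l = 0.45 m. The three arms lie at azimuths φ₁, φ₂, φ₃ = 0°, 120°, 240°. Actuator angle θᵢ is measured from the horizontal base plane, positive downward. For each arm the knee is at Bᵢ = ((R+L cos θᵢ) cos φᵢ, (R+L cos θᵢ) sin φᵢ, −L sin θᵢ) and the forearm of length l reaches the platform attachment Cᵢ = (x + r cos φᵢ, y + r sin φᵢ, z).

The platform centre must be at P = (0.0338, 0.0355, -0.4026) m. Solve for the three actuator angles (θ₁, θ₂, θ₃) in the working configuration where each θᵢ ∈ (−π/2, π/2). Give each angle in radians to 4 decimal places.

rotate P by −φ1: (0.0338, 0.0355, -0.4026)
  e−x'=0.0362;  (l²−L²−(e−x')²−y'²−z²)/2L = 0.1392
  √(A²+B²)=0.4042;  θ1 = -1.4811+1.2192 ≈ -0.2619
arm 2 (φ=120.0°): x'=0.0138, y'=-0.0470
  A cos θ + B sin θ = C:  0.0562·cos θ + -0.4026·sin θ = 0.1252
  √(A²+B²)=0.4065;  θ2 = -1.4322+1.2576 ≈ -0.1746
arm 3 (φ=240.0°): x'=-0.0476, y'=0.0115
  A cos θ + B sin θ = C:  0.1176·cos θ + -0.4026·sin θ = 0.0822
  √(A²+B²)=0.4194;  θ3 = -1.2865+1.3735 ≈ 0.0870

θ₁ = -0.2619, θ₂ = -0.1746, θ₃ = 0.0870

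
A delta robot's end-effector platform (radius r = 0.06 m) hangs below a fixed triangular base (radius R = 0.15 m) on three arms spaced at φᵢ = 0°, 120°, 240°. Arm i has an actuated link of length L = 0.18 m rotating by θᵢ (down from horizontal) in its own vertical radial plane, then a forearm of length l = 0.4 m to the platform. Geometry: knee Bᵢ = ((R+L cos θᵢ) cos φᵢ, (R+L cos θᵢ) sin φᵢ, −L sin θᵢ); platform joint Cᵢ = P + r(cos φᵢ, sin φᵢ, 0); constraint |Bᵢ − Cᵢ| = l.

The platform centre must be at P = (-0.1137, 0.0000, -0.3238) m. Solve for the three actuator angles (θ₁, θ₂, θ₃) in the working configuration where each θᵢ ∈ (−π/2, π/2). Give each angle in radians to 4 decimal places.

arm 1 (φ=0.0°): x'=-0.1137, y'=0.0000
  A cos θ + B sin θ = C:  0.2037·cos θ + -0.3238·sin θ = -0.0521
  θ1 = atan2(B,A) + arccos(C/0.3825) = 0.6980
φ2=120.0° → target in arm frame (0.0568, 0.0985)
  e−x'=0.0332;  (l²−L²−(e−x')²−y'²−z²)/2L = 0.0332
  √(A²+B²)=0.3255;  θ2 = -1.4688+1.4686 ≈ -0.0002
φ3=240.0° → target in arm frame (0.0569, -0.0985)
  A cos θ + B sin θ = C:  0.0331·cos θ + -0.3238·sin θ = 0.0332
  θ3 = atan2(B,A) + arccos(C/0.3255) = -0.0002

θ₁ = 0.6980, θ₂ = -0.0002, θ₃ = -0.0002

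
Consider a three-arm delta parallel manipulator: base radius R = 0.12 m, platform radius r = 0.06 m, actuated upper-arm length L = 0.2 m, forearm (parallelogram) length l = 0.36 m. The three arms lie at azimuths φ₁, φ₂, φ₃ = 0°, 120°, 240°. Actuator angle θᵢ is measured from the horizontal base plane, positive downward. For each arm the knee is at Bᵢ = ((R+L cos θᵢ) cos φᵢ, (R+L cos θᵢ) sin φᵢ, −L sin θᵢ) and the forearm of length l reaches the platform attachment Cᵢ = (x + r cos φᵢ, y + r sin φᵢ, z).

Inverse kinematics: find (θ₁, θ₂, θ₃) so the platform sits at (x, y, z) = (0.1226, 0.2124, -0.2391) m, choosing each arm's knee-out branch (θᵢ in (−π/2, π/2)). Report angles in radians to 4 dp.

θ₁ = -0.0873, θ₂ = -0.0876, θ₃ = 1.3087

arm 1 (φ=0.0°): x'=0.1226, y'=0.2124
  A cos θ + B sin θ = C:  -0.0626·cos θ + -0.2391·sin θ = -0.0415
  θ1 = atan2(B,A) + arccos(C/0.2472) = -0.0873
rotate P by −φ2: (0.1226, -0.2124, -0.2391)
  A=-0.0626, B=-0.2391, C=(l²−L²−A²−y'²−z²)/(2L)=-0.0415
  θ2 = atan2(B,A) + arccos(C/0.2472) = -0.0876
arm 3 (φ=240.0°): x'=-0.2452, y'=0.0000
  A=0.3052, B=-0.2391, C=(l²−L²−A²−y'²−z²)/(2L)=-0.1519
  γ=atan2(-0.2391,0.3052)=-0.6645;  ψ=arccos(-0.3916)=1.9732;  θ3=γ+ψ≈1.3087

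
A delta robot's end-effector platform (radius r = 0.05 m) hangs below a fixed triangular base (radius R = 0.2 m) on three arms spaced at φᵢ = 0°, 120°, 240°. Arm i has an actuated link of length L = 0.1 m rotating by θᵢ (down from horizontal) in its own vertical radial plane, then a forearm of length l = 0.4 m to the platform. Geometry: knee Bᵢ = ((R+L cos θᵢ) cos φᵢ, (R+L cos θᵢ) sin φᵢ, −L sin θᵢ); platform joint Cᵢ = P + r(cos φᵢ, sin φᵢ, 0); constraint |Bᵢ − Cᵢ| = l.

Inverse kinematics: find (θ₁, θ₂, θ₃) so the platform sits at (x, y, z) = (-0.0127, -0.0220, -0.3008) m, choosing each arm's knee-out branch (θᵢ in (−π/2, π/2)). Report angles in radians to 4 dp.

θ₁ = -0.0004, θ₂ = -0.0004, θ₃ = -0.3491

φ1=0.0° → target in arm frame (-0.0127, -0.0220)
  A cos θ + B sin θ = C:  0.1627·cos θ + -0.3008·sin θ = 0.1628
  γ=atan2(-0.3008,0.1627)=-1.0750;  ψ=arccos(0.4761)=1.0746;  θ1=γ+ψ≈-0.0004
arm 2 (φ=120.0°): x'=-0.0127, y'=0.0220
  e−x'=0.1627;  (l²−L²−(e−x')²−y'²−z²)/2L = 0.1628
  θ2 = atan2(B,A) + arccos(C/0.3420) = -0.0004
φ3=240.0° → target in arm frame (0.0254, 0.0000)
  e−x'=0.1246;  (l²−L²−(e−x')²−y'²−z²)/2L = 0.2200
  γ=atan2(-0.3008,0.1246)=-1.1781;  ψ=arccos(0.6756)=0.8290;  θ3=γ+ψ≈-0.3491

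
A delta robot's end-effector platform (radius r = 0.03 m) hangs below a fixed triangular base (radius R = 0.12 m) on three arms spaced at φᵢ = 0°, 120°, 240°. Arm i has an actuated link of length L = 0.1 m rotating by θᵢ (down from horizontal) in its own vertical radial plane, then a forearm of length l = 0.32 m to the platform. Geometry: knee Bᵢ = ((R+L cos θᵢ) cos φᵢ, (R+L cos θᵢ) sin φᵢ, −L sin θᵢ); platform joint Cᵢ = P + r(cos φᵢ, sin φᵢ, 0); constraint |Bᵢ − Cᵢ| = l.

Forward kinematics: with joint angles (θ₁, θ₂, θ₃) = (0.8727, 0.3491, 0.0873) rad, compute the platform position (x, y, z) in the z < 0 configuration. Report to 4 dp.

(-0.0775, -0.0242, -0.2959)

arm 1 at φ=0.0°: e+L cos θ1 = 0.1543;  O1 = (0.1543, 0.0000, -0.0766)
O2 = (0.1840·cos120.0°, 0.1840·sin120.0°, -0.0342) = (-0.0920, 0.1593, -0.0342)
arm 3 at φ=240.0°: e+L cos θ3 = 0.1896;  O3 = (-0.0948, -0.1642, -0.0087)
|O₂|²−|O₁|² = 0.0053;  |O₃|²−|O₁|² = 0.0064
plane₁₂: -0.4925x+0.3186y+0.0848z = 0.0053
det = 0.3205;  x = -0.0118+0.2219z,  y = -0.0015+0.0768z
sphere 1 gives Az²+Bz+C=0 with A=1.0551, B=0.0793, C=-0.0689;  B²−4AC=0.2973;  roots -0.2959, 0.2208;  negative root z = -0.2959
x = -0.0775, y = -0.0242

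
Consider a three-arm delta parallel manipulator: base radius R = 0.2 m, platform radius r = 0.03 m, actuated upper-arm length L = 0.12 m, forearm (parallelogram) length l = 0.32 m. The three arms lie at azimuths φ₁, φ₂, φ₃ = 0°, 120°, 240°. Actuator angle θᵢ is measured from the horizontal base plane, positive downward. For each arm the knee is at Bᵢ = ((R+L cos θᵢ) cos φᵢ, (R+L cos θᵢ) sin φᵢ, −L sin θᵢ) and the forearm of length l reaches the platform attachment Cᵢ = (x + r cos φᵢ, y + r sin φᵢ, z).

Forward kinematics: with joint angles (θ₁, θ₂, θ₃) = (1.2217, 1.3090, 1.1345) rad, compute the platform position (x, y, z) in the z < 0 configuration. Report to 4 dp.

(0.0000, -0.0161, -0.3528)

arm 1 at φ=0.0°: ρ1 = 0.2110;  centre 1 = (0.2110, 0.0000, -0.1128)
arm 2 at φ=120.0°: ρ2 = 0.2011;  centre 2 = (-0.1005, 0.1741, -0.1159)
centre 3 = (0.2207·cos240.0°, 0.2207·sin240.0°, -0.1088) = (-0.1104, -0.1911, -0.1088)
eliminate P² terms by subtracting sphere 1 from 2 and 3
linear system: -0.6231x+0.3482y = -0.0034−-0.0063z; -0.6428x+-0.3823y = 0.0033−0.0080z
Cramer: x(z) = 0.0003+0.0008z;  y(z) = -0.0092+0.0196z
into |P−centre ₁|² = l²: 1.0004z² + 0.2248z + -0.0452 = 0;  Δ = 0.2314;  z = -0.3528 or 0.1281 → z<0 root = -0.3528
x = 0.0000, y = -0.0161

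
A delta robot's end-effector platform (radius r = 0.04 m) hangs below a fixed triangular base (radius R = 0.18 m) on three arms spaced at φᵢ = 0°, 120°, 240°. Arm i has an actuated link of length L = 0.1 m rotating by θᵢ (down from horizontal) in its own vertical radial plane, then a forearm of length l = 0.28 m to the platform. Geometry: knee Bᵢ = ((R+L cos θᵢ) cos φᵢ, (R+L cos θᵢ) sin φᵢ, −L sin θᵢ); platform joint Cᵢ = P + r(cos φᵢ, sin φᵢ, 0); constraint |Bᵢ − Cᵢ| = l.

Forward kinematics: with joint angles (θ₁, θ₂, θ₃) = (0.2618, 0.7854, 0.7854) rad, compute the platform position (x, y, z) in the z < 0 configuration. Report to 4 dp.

S1 = (0.2366·cos0.0°, 0.2366·sin0.0°, -0.0259) = (0.2366, 0.0000, -0.0259)
S2 = (0.2107·cos120.0°, 0.2107·sin120.0°, -0.0707) = (-0.1054, 0.1825, -0.0707)
φ3=240.0°: virtual centre (-0.1054, -0.1825, -0.0707), radius l
|S₂|²−|S₁|² = -0.0072;  |S₃|²−|S₁|² = -0.0072
plane₁₂: -0.6839x+0.3650y+-0.0897z = -0.0072
Cramer: x(z) = 0.0106-0.1311z;  y(z) = 0.0000+0.0000z
sphere 1 gives Az²+Bz+C=0 with A=1.0172, B=0.1110, C=-0.0267;  B²−4AC=0.1208;  roots -0.2254, 0.1163;  negative root z = -0.2254
x = 0.0401, y = 0.0000

(0.0401, 0.0000, -0.2254)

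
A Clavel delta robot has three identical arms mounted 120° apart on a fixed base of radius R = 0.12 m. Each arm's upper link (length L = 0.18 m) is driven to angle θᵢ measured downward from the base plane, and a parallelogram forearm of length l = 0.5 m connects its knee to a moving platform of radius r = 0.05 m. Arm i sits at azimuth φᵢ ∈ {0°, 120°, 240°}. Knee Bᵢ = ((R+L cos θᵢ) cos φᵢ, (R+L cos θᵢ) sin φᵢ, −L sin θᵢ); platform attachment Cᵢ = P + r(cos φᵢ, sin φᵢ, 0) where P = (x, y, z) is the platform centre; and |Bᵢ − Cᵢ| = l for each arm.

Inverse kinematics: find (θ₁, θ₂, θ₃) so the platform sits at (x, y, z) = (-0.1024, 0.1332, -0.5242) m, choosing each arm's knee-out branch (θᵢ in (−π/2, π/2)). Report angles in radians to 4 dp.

θ₁ = 0.8726, θ₂ = 0.1745, θ₃ = 0.7854

φ1=0.0° → target in arm frame (-0.1024, 0.1332)
  e−x'=0.1724;  (l²−L²−(e−x')²−y'²−z²)/2L = -0.2907
  √(A²+B²)=0.5518;  θ1 = -1.2531+2.1256 ≈ 0.8726
rotate P by −φ2: (0.1666, 0.0221, -0.5242)
  A cos θ + B sin θ = C:  -0.0966·cos θ + -0.5242·sin θ = -0.1861
  θ2 = atan2(B,A) + arccos(C/0.5330) = 0.1745
arm 3 (φ=240.0°): x'=-0.0642, y'=-0.1553
  A=0.1342, B=-0.5242, C=(l²−L²−A²−y'²−z²)/(2L)=-0.2758
  γ=atan2(-0.5242,0.1342)=-1.3203;  ψ=arccos(-0.5097)=2.1057;  θ3=γ+ψ≈0.7854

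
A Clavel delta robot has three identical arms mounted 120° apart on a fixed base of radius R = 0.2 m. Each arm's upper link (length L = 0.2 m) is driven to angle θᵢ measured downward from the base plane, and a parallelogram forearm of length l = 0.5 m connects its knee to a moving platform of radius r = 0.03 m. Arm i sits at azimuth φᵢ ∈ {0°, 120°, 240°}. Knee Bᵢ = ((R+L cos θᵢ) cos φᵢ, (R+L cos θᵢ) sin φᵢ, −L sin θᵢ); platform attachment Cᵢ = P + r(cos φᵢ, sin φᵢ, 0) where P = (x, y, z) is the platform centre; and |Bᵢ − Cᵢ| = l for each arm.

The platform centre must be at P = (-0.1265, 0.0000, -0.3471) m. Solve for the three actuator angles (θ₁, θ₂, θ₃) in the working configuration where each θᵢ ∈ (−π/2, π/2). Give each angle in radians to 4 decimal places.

θ₁ = 0.6981, θ₂ = -0.1743, θ₃ = -0.1743

φ1=0.0° → target in arm frame (-0.1265, 0.0000)
  e−x'=0.2965;  (l²−L²−(e−x')²−y'²−z²)/2L = 0.0040
  √(A²+B²)=0.4565;  θ1 = -0.8639+1.5620 ≈ 0.6981
φ2=120.0° → target in arm frame (0.0632, 0.1096)
  e−x'=0.1068;  (l²−L²−(e−x')²−y'²−z²)/2L = 0.1653
  γ=atan2(-0.3471,0.1068)=-1.2724;  ψ=arccos(0.4552)=1.0982;  θ2=γ+ψ≈-0.1743
arm 3 (φ=240.0°): x'=0.0633, y'=-0.1096
  A=0.1067, B=-0.3471, C=(l²−L²−A²−y'²−z²)/(2L)=0.1653
  θ3 = atan2(B,A) + arccos(C/0.3631) = -0.1743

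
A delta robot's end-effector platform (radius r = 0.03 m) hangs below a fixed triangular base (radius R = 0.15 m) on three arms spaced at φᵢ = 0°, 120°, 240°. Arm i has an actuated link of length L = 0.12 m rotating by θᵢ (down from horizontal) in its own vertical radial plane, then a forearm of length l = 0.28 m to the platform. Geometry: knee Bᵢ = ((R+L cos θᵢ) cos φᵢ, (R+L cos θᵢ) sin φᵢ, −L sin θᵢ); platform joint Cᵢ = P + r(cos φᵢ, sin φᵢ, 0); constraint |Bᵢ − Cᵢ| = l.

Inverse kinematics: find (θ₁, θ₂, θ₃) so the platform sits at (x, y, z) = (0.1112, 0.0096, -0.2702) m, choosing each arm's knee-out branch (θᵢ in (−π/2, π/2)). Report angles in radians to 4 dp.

φ1=0.0° → target in arm frame (0.1112, 0.0096)
  A cos θ + B sin θ = C:  0.0088·cos θ + -0.2702·sin θ = -0.0382
  √(A²+B²)=0.2703;  θ1 = -1.5382+1.7127 ≈ 0.1745
rotate P by −φ2: (-0.0473, -0.1011, -0.2702)
  A cos θ + B sin θ = C:  0.1673·cos θ + -0.2702·sin θ = -0.1967
  θ2 = atan2(B,A) + arccos(C/0.3178) = 1.2219
φ3=240.0° → target in arm frame (-0.0639, 0.0915)
  A cos θ + B sin θ = C:  0.1839·cos θ + -0.2702·sin θ = -0.2134
  γ=atan2(-0.2702,0.1839)=-0.9732;  ψ=arccos(-0.6528)=2.2820;  θ3=γ+ψ≈1.3088

θ₁ = 0.1745, θ₂ = 1.2219, θ₃ = 1.3088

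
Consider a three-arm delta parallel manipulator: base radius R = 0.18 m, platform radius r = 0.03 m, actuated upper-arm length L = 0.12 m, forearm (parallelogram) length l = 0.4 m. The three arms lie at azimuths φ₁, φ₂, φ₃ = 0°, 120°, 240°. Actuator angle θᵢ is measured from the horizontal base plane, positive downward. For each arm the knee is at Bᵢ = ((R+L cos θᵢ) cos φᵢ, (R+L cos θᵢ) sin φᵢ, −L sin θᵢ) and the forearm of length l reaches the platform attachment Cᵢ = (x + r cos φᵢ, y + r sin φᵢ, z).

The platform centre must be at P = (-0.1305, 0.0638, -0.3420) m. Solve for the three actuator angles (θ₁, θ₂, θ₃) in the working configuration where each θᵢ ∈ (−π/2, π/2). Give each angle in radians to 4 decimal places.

θ₁ = 1.2218, θ₂ = -0.1740, θ₃ = 0.5239

rotate P by −φ1: (-0.1305, 0.0638, -0.3420)
  A cos θ + B sin θ = C:  0.2805·cos θ + -0.3420·sin θ = -0.2255
  θ1 = atan2(B,A) + arccos(C/0.4423) = 1.2218
rotate P by −φ2: (0.1205, 0.0811, -0.3420)
  e−x'=0.0295;  (l²−L²−(e−x')²−y'²−z²)/2L = 0.0883
  θ2 = atan2(B,A) + arccos(C/0.3433) = -0.1740
φ3=240.0° → target in arm frame (0.0100, -0.1449)
  A cos θ + B sin θ = C:  0.1400·cos θ + -0.3420·sin θ = -0.0499
  √(A²+B²)=0.3695;  θ3 = -1.1822+1.7061 ≈ 0.5239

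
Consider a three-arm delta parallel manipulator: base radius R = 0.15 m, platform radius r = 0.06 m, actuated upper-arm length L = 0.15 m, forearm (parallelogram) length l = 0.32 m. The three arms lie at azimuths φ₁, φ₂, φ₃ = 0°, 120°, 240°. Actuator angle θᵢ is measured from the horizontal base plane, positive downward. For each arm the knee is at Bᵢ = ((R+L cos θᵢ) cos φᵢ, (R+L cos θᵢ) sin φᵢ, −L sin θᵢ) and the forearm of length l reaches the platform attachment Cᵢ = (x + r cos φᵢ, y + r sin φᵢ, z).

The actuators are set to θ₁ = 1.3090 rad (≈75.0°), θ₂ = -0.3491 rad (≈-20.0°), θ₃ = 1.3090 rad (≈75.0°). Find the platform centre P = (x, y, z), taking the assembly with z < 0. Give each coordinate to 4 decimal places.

(-0.1046, 0.1811, -0.2679)

centre 1 = (0.1288·cos0.0°, 0.1288·sin0.0°, -0.1449) = (0.1288, 0.0000, -0.1449)
centre 2 = (0.2310·cos120.0°, 0.2310·sin120.0°, 0.0513) = (-0.1155, 0.2000, 0.0513)
φ3=240.0°: virtual centre (-0.0644, -0.1116, -0.1449), radius l
|centre ₂|²−|centre ₁|² = 0.0184;  |centre ₃|²−|centre ₁|² = 0.0000
[-0.4886 0.4000 0.3924]·P = 0.0184;  [-0.3865 -0.2231 0.0000]·P = 0.0000
Cramer: x(z) = -0.0156+0.3321z;  y(z) = 0.0270-0.5753z
sphere 1 gives Az²+Bz+C=0 with A=1.4412, B=0.1629, C=-0.0598;  B²−4AC=0.3715;  roots -0.2679, 0.1549;  negative root z = -0.2679
x = -0.1046, y = 0.1811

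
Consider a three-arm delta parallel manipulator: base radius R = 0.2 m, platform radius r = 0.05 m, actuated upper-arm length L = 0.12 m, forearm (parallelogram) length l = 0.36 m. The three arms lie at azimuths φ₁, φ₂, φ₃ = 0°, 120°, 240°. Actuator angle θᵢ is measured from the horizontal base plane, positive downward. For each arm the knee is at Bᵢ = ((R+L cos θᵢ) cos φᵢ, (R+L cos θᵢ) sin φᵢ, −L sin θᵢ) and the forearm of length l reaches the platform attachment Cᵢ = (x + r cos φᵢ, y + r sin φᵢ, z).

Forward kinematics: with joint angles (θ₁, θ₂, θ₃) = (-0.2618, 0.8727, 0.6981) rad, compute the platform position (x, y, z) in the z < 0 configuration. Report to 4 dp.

(0.0993, -0.0177, -0.2876)

S1 = (0.2659·cos0.0°, 0.2659·sin0.0°, 0.0311) = (0.2659, 0.0000, 0.0311)
φ2=120.0°: virtual centre (-0.1136, 0.1967, -0.0919), radius l
φ3=240.0°: virtual centre (-0.1210, -0.2095, -0.0771), radius l
subtract pairs → two planes through P
plane₁₂: -0.7590x+0.3934y+-0.2460z = -0.0116
Cramer: x(z) = 0.0124-0.3024z;  y(z) = -0.0057+0.0419z
quadratic in z: (1.0932)z²+(0.0907)z+(-0.0643)=0, √Δ=0.5381 → z ∈ {-0.2876, 0.2046}; z = -0.2876 (taking z<0)
x = 0.0993, y = -0.0177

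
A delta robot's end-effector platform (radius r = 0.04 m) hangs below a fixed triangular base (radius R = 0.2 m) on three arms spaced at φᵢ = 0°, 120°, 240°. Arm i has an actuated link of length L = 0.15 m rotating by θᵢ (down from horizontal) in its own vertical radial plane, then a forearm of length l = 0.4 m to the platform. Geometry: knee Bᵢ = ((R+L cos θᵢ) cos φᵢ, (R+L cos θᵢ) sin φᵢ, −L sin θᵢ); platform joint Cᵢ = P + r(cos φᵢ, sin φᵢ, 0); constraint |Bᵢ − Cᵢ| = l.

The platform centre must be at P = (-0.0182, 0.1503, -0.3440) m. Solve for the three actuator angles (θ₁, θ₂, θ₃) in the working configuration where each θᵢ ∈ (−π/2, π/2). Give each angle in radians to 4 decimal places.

rotate P by −φ1: (-0.0182, 0.1503, -0.3440)
  A cos θ + B sin θ = C:  0.1782·cos θ + -0.3440·sin θ = -0.1173
  √(A²+B²)=0.3874;  θ1 = -1.0928+1.8783 ≈ 0.7855
rotate P by −φ2: (0.1393, -0.0594, -0.3440)
  A=0.0207, B=-0.3440, C=(l²−L²−A²−y'²−z²)/(2L)=0.0507
  √(A²+B²)=0.3446;  θ2 = -1.5106+1.4232 ≈ -0.0874
φ3=240.0° → target in arm frame (-0.1211, -0.0909)
  e−x'=0.2811;  (l²−L²−(e−x')²−y'²−z²)/2L = -0.2270
  γ=atan2(-0.3440,0.2811)=-0.8857;  ψ=arccos(-0.5110)=2.1071;  θ3=γ+ψ≈1.2214

θ₁ = 0.7855, θ₂ = -0.0874, θ₃ = 1.2214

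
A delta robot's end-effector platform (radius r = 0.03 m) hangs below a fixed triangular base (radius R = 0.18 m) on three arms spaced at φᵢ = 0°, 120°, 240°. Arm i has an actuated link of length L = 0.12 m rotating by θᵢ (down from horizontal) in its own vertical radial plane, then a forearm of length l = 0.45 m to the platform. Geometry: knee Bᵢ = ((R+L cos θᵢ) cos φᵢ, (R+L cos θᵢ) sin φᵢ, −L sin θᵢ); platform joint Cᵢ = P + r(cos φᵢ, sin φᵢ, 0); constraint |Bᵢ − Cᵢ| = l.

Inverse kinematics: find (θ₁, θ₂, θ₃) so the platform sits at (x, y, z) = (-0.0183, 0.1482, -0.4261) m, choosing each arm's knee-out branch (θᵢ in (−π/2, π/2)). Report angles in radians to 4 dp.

arm 1 (φ=0.0°): x'=-0.0183, y'=0.1482
  A cos θ + B sin θ = C:  0.1683·cos θ + -0.4261·sin θ = -0.1823
  √(A²+B²)=0.4581;  θ1 = -1.1946+1.9800 ≈ 0.7854
rotate P by −φ2: (0.1375, -0.0583, -0.4261)
  A cos θ + B sin θ = C:  0.0125·cos θ + -0.4261·sin θ = 0.0125
  √(A²+B²)=0.4263;  θ2 = -1.5415+1.5416 ≈ 0.0001
φ3=240.0° → target in arm frame (-0.1192, -0.0899)
  A=0.2692, B=-0.4261, C=(l²−L²−A²−y'²−z²)/(2L)=-0.3084
  √(A²+B²)=0.5040;  θ3 = -1.0073+2.2293 ≈ 1.2219

θ₁ = 0.7854, θ₂ = 0.0001, θ₃ = 1.2219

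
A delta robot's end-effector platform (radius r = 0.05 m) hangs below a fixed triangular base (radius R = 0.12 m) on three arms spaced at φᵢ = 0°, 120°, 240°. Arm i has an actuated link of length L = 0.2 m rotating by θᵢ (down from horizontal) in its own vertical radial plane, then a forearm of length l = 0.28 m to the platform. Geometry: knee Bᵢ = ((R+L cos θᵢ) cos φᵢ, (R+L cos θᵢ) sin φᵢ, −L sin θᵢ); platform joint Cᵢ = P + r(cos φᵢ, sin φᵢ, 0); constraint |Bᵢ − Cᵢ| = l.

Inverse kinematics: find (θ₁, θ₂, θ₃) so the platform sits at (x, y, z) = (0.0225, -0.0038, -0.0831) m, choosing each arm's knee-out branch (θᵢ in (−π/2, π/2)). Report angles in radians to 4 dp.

arm 1 (φ=0.0°): x'=0.0225, y'=-0.0038
  A cos θ + B sin θ = C:  0.0475·cos θ + -0.0831·sin θ = 0.0731
  θ1 = atan2(B,A) + arccos(C/0.0957) = -0.3491
rotate P by −φ2: (-0.0145, -0.0176, -0.0831)
  e−x'=0.0845;  (l²−L²−(e−x')²−y'²−z²)/2L = 0.0601
  √(A²+B²)=0.1185;  θ2 = -0.7768+1.0392 ≈ 0.2624
arm 3 (φ=240.0°): x'=-0.0080, y'=0.0214
  A=0.0780, B=-0.0831, C=(l²−L²−A²−y'²−z²)/(2L)=0.0624
  θ3 = atan2(B,A) + arccos(C/0.1139) = 0.1740

θ₁ = -0.3491, θ₂ = 0.2624, θ₃ = 0.1740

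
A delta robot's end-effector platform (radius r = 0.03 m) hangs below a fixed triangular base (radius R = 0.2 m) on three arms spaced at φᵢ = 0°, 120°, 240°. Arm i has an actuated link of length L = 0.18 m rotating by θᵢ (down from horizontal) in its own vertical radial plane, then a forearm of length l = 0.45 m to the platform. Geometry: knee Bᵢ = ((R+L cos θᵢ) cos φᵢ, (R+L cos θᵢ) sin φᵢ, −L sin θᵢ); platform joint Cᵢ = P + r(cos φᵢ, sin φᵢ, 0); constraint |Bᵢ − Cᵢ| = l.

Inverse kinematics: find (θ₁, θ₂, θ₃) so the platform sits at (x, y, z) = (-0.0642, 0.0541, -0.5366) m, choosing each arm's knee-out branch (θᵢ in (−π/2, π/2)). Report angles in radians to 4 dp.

θ₁ = 1.3964, θ₂ = 0.8729, θ₃ = 1.2219

φ1=0.0° → target in arm frame (-0.0642, 0.0541)
  e−x'=0.2342;  (l²−L²−(e−x')²−y'²−z²)/2L = -0.4878
  √(A²+B²)=0.5855;  θ1 = -1.1593+2.5557 ≈ 1.3964
arm 2 (φ=120.0°): x'=0.0790, y'=0.0285
  A cos θ + B sin θ = C:  0.0910·cos θ + -0.5366·sin θ = -0.3526
  √(A²+B²)=0.5443;  θ2 = -1.4027+2.2756 ≈ 0.8729
arm 3 (φ=240.0°): x'=-0.0148, y'=-0.0826
  A=0.1848, B=-0.5366, C=(l²−L²−A²−y'²−z²)/(2L)=-0.4411
  γ=atan2(-0.5366,0.1848)=-1.2392;  ψ=arccos(-0.7773)=2.4611;  θ3=γ+ψ≈1.2219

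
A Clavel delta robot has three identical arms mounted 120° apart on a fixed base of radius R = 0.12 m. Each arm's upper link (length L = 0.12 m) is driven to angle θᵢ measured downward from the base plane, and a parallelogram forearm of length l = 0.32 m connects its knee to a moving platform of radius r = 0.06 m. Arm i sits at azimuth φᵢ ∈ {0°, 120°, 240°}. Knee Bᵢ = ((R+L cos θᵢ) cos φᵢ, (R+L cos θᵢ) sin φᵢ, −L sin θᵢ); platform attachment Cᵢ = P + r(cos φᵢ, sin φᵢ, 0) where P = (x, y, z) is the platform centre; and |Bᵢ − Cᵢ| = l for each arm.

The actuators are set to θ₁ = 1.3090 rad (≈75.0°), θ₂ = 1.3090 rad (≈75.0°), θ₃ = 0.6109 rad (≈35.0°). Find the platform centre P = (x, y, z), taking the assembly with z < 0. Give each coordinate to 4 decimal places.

(-0.0544, -0.0941, -0.3850)

O1 = (0.0911·cos0.0°, 0.0911·sin0.0°, -0.1159) = (0.0911, 0.0000, -0.1159)
φ2=120.0°: virtual centre (-0.0455, 0.0789, -0.1159), radius l
φ3=240.0°: virtual centre (-0.0791, -0.1371, -0.0688), radius l
eliminate P² terms by subtracting sphere 1 from 2 and 3
[-0.2732 0.1577 0.0000]·P = 0.0000;  [-0.3404 -0.2742 0.0942]·P = 0.0081
det = 0.1286;  x = -0.0099+0.1155z,  y = -0.0171+0.2000z
quadratic in z: (1.0533)z²+(0.2016)z+(-0.0785)=0, √Δ=0.6094 → z ∈ {-0.3850, 0.1935}; z = -0.3850 (taking z<0)
x = -0.0544, y = -0.0941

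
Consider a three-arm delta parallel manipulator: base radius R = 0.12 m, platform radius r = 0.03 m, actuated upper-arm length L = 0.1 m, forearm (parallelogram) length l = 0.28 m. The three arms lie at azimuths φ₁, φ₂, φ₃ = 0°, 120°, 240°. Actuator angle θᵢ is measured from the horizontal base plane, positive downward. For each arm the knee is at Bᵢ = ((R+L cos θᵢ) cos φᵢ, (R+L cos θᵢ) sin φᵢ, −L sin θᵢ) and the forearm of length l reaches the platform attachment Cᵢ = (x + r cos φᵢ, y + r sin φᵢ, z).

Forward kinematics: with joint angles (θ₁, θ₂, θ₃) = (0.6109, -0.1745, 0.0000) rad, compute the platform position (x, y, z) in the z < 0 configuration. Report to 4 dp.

arm 1 at φ=0.0°: ρ1 = 0.1719;  O1 = (0.1719, 0.0000, -0.0574)
O2 = (0.1885·cos120.0°, 0.1885·sin120.0°, 0.0174) = (-0.0942, 0.1632, 0.0174)
φ3=240.0°: virtual centre (-0.0950, -0.1645, 0.0000), radius l
|O₂|²−|O₁|² = 0.0030;  |O₃|²−|O₁|² = 0.0033
plane₁₂: -0.5323x+0.3265y+0.1494z = 0.0030
Cramer: x(z) = -0.0058+0.2479z;  y(z) = -0.0004-0.0535z
sphere 1 gives Az²+Bz+C=0 with A=1.0643, B=0.0266, C=-0.0435;  B²−4AC=0.1859;  roots -0.2151, 0.1901;  negative root z = -0.2151
x = -0.0592, y = 0.0111

(-0.0592, 0.0111, -0.2151)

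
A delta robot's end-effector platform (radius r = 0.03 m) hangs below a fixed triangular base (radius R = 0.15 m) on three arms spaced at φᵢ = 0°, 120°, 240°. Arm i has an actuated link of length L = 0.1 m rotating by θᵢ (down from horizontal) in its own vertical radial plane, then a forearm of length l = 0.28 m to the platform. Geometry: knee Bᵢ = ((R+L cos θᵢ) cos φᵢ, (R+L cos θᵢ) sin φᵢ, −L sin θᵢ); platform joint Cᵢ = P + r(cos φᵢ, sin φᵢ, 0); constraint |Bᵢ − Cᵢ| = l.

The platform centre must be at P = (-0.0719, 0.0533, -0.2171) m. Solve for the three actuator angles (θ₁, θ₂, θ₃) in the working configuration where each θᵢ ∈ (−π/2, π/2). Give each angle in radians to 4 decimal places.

θ₁ = 1.0469, θ₂ = -0.2619, θ₃ = 0.6113

φ1=0.0° → target in arm frame (-0.0719, 0.0533)
  e−x'=0.1919;  (l²−L²−(e−x')²−y'²−z²)/2L = -0.0920
  √(A²+B²)=0.2898;  θ1 = -0.8469+1.8939 ≈ 1.0469
φ2=120.0° → target in arm frame (0.0821, 0.0356)
  e−x'=0.0379;  (l²−L²−(e−x')²−y'²−z²)/2L = 0.0928
  γ=atan2(-0.2171,0.0379)=-1.3980;  ψ=arccos(0.4212)=1.1361;  θ2=γ+ψ≈-0.2619
arm 3 (φ=240.0°): x'=-0.0102, y'=-0.0889
  e−x'=0.1302;  (l²−L²−(e−x')²−y'²−z²)/2L = -0.0180
  θ3 = atan2(B,A) + arccos(C/0.2532) = 0.6113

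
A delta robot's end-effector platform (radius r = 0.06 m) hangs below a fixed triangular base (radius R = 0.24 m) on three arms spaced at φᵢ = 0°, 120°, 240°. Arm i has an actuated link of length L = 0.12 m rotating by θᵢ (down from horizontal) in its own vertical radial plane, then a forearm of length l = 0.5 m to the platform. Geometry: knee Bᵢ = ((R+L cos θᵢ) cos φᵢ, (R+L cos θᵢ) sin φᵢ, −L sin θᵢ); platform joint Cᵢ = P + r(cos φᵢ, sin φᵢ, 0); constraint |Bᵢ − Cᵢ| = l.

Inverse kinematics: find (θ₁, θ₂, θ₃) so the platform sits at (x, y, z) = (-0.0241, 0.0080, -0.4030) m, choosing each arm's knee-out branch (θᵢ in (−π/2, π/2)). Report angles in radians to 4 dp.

rotate P by −φ1: (-0.0241, 0.0080, -0.4030)
  A=0.2041, B=-0.4030, C=(l²−L²−A²−y'²−z²)/(2L)=0.1311
  γ=atan2(-0.4030,0.2041)=-1.1020;  ψ=arccos(0.2903)=1.2763;  θ1=γ+ψ≈0.1743
arm 2 (φ=120.0°): x'=0.0190, y'=0.0169
  e−x'=0.1610;  (l²−L²−(e−x')²−y'²−z²)/2L = 0.1957
  √(A²+B²)=0.4340;  θ2 = -1.1907+1.1029 ≈ -0.0878
φ3=240.0° → target in arm frame (0.0051, -0.0249)
  A=0.1749, B=-0.4030, C=(l²−L²−A²−y'²−z²)/(2L)=0.1750
  θ3 = atan2(B,A) + arccos(C/0.4393) = -0.0002

θ₁ = 0.1743, θ₂ = -0.0878, θ₃ = -0.0002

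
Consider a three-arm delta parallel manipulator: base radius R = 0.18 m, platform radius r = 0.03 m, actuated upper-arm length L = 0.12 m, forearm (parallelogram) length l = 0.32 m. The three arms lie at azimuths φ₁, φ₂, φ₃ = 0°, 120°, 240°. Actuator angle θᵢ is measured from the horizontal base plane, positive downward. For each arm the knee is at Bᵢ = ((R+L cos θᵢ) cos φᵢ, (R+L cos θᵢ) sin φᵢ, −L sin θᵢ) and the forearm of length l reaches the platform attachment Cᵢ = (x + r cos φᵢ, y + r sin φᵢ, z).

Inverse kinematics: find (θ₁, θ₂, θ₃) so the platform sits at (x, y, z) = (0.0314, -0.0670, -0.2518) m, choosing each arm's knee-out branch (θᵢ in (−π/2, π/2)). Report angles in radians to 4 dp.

θ₁ = 0.3496, θ₂ = 1.0473, θ₃ = 0.2618

rotate P by −φ1: (0.0314, -0.0670, -0.2518)
  e−x'=0.1186;  (l²−L²−(e−x')²−y'²−z²)/2L = 0.0252
  θ1 = atan2(B,A) + arccos(C/0.2783) = 0.3496
rotate P by −φ2: (-0.0737, 0.0063, -0.2518)
  A cos θ + B sin θ = C:  0.2237·cos θ + -0.2518·sin θ = -0.1062
  θ2 = atan2(B,A) + arccos(C/0.3368) = 1.0473
rotate P by −φ3: (0.0423, 0.0607, -0.2518)
  e−x'=0.1077;  (l²−L²−(e−x')²−y'²−z²)/2L = 0.0388
  √(A²+B²)=0.2739;  θ3 = -1.1667+1.4285 ≈ 0.2618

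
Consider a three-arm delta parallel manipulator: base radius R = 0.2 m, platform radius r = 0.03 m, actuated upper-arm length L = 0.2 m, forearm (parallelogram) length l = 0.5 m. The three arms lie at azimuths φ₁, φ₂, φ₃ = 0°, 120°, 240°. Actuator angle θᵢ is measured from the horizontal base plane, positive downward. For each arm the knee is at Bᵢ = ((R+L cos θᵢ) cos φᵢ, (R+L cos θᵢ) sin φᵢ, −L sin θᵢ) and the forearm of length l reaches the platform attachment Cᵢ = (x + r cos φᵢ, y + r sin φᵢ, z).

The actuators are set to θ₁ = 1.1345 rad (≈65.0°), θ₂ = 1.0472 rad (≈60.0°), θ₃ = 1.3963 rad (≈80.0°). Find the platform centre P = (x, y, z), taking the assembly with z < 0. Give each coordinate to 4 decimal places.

S1 = (0.2545·cos0.0°, 0.2545·sin0.0°, -0.1813) = (0.2545, 0.0000, -0.1813)
arm 2 at φ=120.0°: ρ2 = 0.2700;  S2 = (-0.1350, 0.2338, -0.1732)
φ3=240.0°: virtual centre (-0.1024, -0.1773, -0.1970), radius l
|S₂|²−|S₁|² = 0.0053;  |S₃|²−|S₁|² = -0.0169
plane₁₂: -0.7790x+0.4677y+0.0161z = 0.0053
Cramer: x(z) = 0.0099-0.0147z;  y(z) = 0.0278-0.0590z
quadratic in z: (1.0037)z²+(0.3664)z+(-0.1565)=0, √Δ=0.8734 → z ∈ {-0.6176, 0.2525}; z = -0.6176 (taking z<0)
x = 0.0190, y = 0.0642

(0.0190, 0.0642, -0.6176)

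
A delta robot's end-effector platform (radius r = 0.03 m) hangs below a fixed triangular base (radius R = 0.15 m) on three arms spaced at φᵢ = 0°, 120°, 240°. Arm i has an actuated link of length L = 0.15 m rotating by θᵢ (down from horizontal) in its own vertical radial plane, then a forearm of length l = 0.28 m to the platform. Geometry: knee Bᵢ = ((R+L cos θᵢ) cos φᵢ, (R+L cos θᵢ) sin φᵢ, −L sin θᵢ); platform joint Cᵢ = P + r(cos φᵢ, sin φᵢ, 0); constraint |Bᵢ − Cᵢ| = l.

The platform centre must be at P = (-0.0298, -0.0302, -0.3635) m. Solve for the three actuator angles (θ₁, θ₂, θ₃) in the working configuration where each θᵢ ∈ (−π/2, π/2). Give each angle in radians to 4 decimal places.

arm 1 (φ=0.0°): x'=-0.0298, y'=-0.0302
  e−x'=0.1498;  (l²−L²−(e−x')²−y'²−z²)/2L = -0.3319
  √(A²+B²)=0.3932;  θ1 = -1.1799+2.5761 ≈ 1.3962
φ2=120.0° → target in arm frame (-0.0113, 0.0409)
  A cos θ + B sin θ = C:  0.1313·cos θ + -0.3635·sin θ = -0.3171
  γ=atan2(-0.3635,0.1313)=-1.2243;  ψ=arccos(-0.8205)=2.5331;  θ2=γ+ψ≈1.3089
arm 3 (φ=240.0°): x'=0.0411, y'=-0.0107
  A cos θ + B sin θ = C:  0.0789·cos θ + -0.3635·sin θ = -0.2753
  γ=atan2(-0.3635,0.0789)=-1.3569;  ψ=arccos(-0.7400)=2.4039;  θ3=γ+ψ≈1.0469

θ₁ = 1.3962, θ₂ = 1.3089, θ₃ = 1.0469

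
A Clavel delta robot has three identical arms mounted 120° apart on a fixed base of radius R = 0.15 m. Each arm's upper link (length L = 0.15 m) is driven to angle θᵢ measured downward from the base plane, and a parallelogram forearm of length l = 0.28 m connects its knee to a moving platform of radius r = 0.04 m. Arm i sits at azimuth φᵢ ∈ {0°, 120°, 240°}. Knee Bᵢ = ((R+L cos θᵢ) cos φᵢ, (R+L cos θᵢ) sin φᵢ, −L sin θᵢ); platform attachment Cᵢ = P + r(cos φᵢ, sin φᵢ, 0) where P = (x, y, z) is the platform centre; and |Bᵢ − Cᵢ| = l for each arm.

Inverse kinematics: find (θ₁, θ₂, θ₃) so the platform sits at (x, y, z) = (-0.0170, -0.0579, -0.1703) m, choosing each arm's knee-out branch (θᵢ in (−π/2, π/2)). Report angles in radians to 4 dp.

θ₁ = 0.5241, θ₂ = 0.6983, θ₃ = -0.1748

rotate P by −φ1: (-0.0170, -0.0579, -0.1703)
  A cos θ + B sin θ = C:  0.1270·cos θ + -0.1703·sin θ = 0.0247
  θ1 = atan2(B,A) + arccos(C/0.2124) = 0.5241
arm 2 (φ=120.0°): x'=-0.0416, y'=0.0437
  A cos θ + B sin θ = C:  0.1516·cos θ + -0.1703·sin θ = 0.0067
  θ2 = atan2(B,A) + arccos(C/0.2280) = 0.6983
arm 3 (φ=240.0°): x'=0.0586, y'=0.0142
  A=0.0514, B=-0.1703, C=(l²−L²−A²−y'²−z²)/(2L)=0.0802
  γ=atan2(-0.1703,0.0514)=-1.2779;  ψ=arccos(0.4508)=1.1031;  θ3=γ+ψ≈-0.1748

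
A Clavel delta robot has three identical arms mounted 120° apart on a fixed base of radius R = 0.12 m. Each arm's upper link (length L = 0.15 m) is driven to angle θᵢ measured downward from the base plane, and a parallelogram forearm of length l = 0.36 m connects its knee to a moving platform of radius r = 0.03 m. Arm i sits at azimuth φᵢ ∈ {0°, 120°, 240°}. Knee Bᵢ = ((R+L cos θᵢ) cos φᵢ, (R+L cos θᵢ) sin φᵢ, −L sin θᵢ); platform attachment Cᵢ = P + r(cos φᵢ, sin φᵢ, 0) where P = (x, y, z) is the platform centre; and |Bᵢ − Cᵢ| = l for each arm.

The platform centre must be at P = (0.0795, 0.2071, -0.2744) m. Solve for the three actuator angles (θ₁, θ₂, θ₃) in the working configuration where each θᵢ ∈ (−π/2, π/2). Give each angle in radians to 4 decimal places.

θ₁ = 0.1746, θ₂ = -0.1743, θ₃ = 1.3961

rotate P by −φ1: (0.0795, 0.2071, -0.2744)
  A cos θ + B sin θ = C:  0.0105·cos θ + -0.2744·sin θ = -0.0373
  γ=atan2(-0.2744,0.0105)=-1.5325;  ψ=arccos(-0.1359)=1.7071;  θ1=γ+ψ≈0.1746
rotate P by −φ2: (0.1396, -0.1724, -0.2744)
  e−x'=-0.0496;  (l²−L²−(e−x')²−y'²−z²)/2L = -0.0013
  √(A²+B²)=0.2788;  θ2 = -1.7496+1.5753 ≈ -0.1743
rotate P by −φ3: (-0.2191, -0.0347, -0.2744)
  A=0.3091, B=-0.2744, C=(l²−L²−A²−y'²−z²)/(2L)=-0.2165
  θ3 = atan2(B,A) + arccos(C/0.4133) = 1.3961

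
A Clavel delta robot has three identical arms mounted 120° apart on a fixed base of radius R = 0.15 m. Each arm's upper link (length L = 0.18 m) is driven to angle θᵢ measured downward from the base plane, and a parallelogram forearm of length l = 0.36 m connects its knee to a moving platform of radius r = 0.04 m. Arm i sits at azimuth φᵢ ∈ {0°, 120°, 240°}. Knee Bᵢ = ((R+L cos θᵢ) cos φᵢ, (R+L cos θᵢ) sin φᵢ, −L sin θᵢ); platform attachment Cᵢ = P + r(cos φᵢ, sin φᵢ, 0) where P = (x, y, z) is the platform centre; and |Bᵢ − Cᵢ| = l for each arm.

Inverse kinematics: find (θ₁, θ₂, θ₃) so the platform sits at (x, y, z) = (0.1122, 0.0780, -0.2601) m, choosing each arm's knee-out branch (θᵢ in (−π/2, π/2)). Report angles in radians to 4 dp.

arm 1 (φ=0.0°): x'=0.1122, y'=0.0780
  A=-0.0022, B=-0.2601, C=(l²−L²−A²−y'²−z²)/(2L)=0.0652
  θ1 = atan2(B,A) + arccos(C/0.2601) = -0.2617
arm 2 (φ=120.0°): x'=0.0114, y'=-0.1362
  A=0.0986, B=-0.2601, C=(l²−L²−A²−y'²−z²)/(2L)=0.0036
  θ2 = atan2(B,A) + arccos(C/0.2781) = 0.3493
φ3=240.0° → target in arm frame (-0.1236, 0.0582)
  A=0.2336, B=-0.2601, C=(l²−L²−A²−y'²−z²)/(2L)=-0.0790
  γ=atan2(-0.2601,0.2336)=-0.8389;  ψ=arccos(-0.2259)=1.7986;  θ3=γ+ψ≈0.9597

θ₁ = -0.2617, θ₂ = 0.3493, θ₃ = 0.9597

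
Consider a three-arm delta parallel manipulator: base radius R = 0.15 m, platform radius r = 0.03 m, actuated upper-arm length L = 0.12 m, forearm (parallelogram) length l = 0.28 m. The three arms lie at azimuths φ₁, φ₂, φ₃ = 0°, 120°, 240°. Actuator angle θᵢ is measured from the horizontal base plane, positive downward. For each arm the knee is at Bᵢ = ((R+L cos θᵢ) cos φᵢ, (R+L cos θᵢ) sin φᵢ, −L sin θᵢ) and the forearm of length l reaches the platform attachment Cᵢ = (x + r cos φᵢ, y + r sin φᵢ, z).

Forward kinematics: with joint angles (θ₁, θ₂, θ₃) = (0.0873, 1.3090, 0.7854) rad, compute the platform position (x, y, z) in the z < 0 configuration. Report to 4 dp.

arm 1 at φ=0.0°: ρ1 = 0.2395;  S1 = (0.2395, 0.0000, -0.0105)
φ2=120.0°: virtual centre (-0.0755, 0.1308, -0.1159), radius l
S3 = (0.2049·cos240.0°, 0.2049·sin240.0°, -0.0849) = (-0.1024, -0.1774, -0.0849)
|S₂|²−|S₁|² = -0.0212;  |S₃|²−|S₁|² = -0.0083
[-0.6301 0.2616 -0.2109]·P = -0.0212;  [-0.6839 -0.3548 -0.1488]·P = -0.0083
Cramer: x(z) = 0.0241-0.2826z;  y(z) = -0.0230+0.1254z
quadratic in z: (1.0956)z²+(0.1369)z+(-0.0314)=0, √Δ=0.3952 → z ∈ {-0.2428, 0.1179}; z = -0.2428 (taking z<0)
x = 0.0928, y = -0.0535

(0.0928, -0.0535, -0.2428)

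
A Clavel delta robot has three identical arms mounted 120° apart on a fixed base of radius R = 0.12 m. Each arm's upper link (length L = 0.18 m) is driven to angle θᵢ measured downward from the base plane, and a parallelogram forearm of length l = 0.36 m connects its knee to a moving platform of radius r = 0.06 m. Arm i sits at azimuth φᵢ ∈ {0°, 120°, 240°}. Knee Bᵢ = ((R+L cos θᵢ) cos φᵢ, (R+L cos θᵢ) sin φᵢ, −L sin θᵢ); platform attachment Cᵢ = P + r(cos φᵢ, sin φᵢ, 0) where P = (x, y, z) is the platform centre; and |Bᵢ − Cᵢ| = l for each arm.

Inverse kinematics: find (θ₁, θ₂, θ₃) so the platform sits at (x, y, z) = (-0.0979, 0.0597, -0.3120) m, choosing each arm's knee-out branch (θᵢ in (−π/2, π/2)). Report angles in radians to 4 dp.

θ₁ = 0.6980, θ₂ = -0.0870, θ₃ = 0.3494

rotate P by −φ1: (-0.0979, 0.0597, -0.3120)
  A cos θ + B sin θ = C:  0.1579·cos θ + -0.3120·sin θ = -0.0796
  √(A²+B²)=0.3497;  θ1 = -1.1023+1.8003 ≈ 0.6980
arm 2 (φ=120.0°): x'=0.1007, y'=0.0549
  A cos θ + B sin θ = C:  -0.0407·cos θ + -0.3120·sin θ = -0.0134
  √(A²+B²)=0.3146;  θ2 = -1.7004+1.6133 ≈ -0.0870
rotate P by −φ3: (-0.0028, -0.1146, -0.3120)
  A cos θ + B sin θ = C:  0.0628·cos θ + -0.3120·sin θ = -0.0478
  θ3 = atan2(B,A) + arccos(C/0.3182) = 0.3494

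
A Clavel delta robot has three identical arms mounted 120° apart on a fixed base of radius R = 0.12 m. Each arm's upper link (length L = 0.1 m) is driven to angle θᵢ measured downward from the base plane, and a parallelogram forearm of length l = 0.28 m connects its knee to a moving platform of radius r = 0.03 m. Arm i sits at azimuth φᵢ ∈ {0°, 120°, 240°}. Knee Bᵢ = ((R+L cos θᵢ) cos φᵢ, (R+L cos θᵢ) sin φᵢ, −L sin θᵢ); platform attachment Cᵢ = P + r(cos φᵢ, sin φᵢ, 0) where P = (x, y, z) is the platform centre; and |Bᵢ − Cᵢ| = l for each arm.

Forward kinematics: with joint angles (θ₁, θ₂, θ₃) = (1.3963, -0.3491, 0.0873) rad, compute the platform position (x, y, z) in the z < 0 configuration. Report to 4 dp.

(-0.1499, 0.0270, -0.2057)

arm 1 at φ=0.0°: ρ1 = 0.1074;  centre 1 = (0.1074, 0.0000, -0.0985)
arm 2 at φ=120.0°: ρ2 = 0.1840;  centre 2 = (-0.0920, 0.1593, 0.0342)
centre 3 = (0.1896·cos240.0°, 0.1896·sin240.0°, -0.0087) = (-0.0948, -0.1642, -0.0087)
subtract pairs → two planes through P
linear system: -0.3987x+0.3186y = 0.0138−0.2654z; -0.4043x+-0.3284y = 0.0148−0.1795z
det = 0.2598;  x = -0.0356+0.5557z,  y = -0.0013+-0.1375z
quadratic in z: (1.3277)z²+(0.0384)z+(-0.0483)=0, √Δ=0.5077 → z ∈ {-0.2057, 0.1767}; z = -0.2057 (taking z<0)
x = -0.1499, y = 0.0270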